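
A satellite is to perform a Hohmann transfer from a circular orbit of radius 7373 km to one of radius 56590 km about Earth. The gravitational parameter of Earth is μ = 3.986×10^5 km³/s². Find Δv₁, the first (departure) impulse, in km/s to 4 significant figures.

Transfer-ellipse semi-major axis a_t = (r₁ + r₂)/2 = (7373 + 56590)/2 = 31981.5 km.
On the circular orbit at r = 7373 km, v_c = √(μ/r) = 7.353 km/s.
Vis-viva on the transfer ellipse at r = 7373 km gives v_t = √[μ(2/r − 1/a_t)] = 9.781 km/s.
Δv₁ = |v_t − v_c| = |9.781 − 7.353| = 2.428 km/s.

Δv₁ = 2.428 km/s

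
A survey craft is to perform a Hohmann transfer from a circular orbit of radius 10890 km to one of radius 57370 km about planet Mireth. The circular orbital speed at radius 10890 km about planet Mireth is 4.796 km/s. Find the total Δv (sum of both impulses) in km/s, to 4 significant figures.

From the circular-orbit relation v² = μ/r at r = 10890 km: μ = v²r = (4.796)² × 10890 = 2.50488×10^5 km³/s².
The Hohmann ellipse has a_t = (r₁ + r₂)/2 = 34130 km.
At r₁ the circular-orbit speed is v₁ = √(μ/r₁) = 4.796 km/s.
Transfer-orbit speed at r₁ (vis-viva): v_p = √[μ(2/r₁ − 1/a_t)] = 6.218 km/s.
First burn Δv₁ = |v_p − v₁| = 1.422 km/s.
Circular speed at r₂: v₂ = √(μ/r₂) = 2.0895 km/s.
Transfer-orbit speed at r₂: v_a = √[μ(2/r₂ − 1/a_t)] = 1.1803 km/s.
Second burn Δv₂ = |v₂ − v_a| = 0.9092 km/s.
Δv = Δv₁ + Δv₂ = 1.422 + 0.9092 = 2.331 km/s.

Δv = 2.331 km/s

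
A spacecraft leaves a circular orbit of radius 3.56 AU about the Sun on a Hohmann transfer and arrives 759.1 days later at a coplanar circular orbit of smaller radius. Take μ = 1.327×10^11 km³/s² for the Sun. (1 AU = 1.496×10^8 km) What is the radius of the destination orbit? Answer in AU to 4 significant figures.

r₂ = 1.610 AU

In km: r₁ = 3.56 × 1.496×10^8 = 5.32576×10^8 km.
Transfer time t = 759.1 days = 6.558624×10^7 s, and t = π√(a_t³/μ).
So a_t = (μ t²/π²)^(1/3) = (1.327×10^11 × (6.558624×10^7)² / π²)^(1/3) = 3.8672×10^8 km.
Since a_t = (r₁ + r₂)/2, r₂ = 2a_t − r₁ = 2×3.8672×10^8 − 5.32576×10^8 = 2.40864×10^8 km.
In AU: r₂ = 2.40864×10^8 / 1.496×10^8 = 1.610 AU.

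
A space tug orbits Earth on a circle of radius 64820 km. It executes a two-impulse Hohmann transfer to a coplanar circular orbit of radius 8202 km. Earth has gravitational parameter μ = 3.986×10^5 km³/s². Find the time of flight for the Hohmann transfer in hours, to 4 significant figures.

t = 9.643 hours

Transfer-ellipse semi-major axis a_t = (r₁ + r₂)/2 = (64820 + 8202)/2 = 36511 km.
By Kepler's third law the transfer-orbit period is T = 2π√(a_t³/μ), so t = T/2 = 34715 s.
Converting: 34715 s ÷ 3600 s/hour = 9.643 hours.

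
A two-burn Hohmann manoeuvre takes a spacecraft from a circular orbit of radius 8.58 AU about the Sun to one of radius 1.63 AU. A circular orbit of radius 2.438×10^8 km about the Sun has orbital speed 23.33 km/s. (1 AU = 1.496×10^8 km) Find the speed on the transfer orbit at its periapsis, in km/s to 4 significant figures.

From the circular-orbit relation v² = μ/r at r = 2.438×10^8 km: μ = v²r = (23.33)² × 2.438×10^8 = 1.32698×10^11 km³/s².
In km: r₁ = 8.58 × 1.496×10^8 = 1.283568×10^9 km; r₂ = 1.63 × 1.496×10^8 = 2.43848×10^8 km.
Transfer-ellipse semi-major axis a_t = (r₁ + r₂)/2 = (1.283568×10^9 + 2.43848×10^8)/2 = 7.63708×10^8 km.
The periapsis of the transfer ellipse is at r = 2.43848×10^8 km.
Vis-viva: v = √[μ(2/r − 1/a_t)] = √[1.32698×10^11 × (2/2.43848×10^8 − 1/7.63708×10^8)] = 30.24 km/s.

v = 30.24 km/s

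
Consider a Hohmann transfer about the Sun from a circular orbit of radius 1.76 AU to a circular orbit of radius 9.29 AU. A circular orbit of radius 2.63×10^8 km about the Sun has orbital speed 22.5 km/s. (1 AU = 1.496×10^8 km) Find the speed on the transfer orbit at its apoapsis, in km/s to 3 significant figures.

v = 5.52 km/s

From the circular-orbit relation v² = μ/r at r = 2.63×10^8 km: μ = v²r = (22.5)² × 2.63×10^8 = 1.33144×10^11 km³/s².
In km: r₁ = 1.76 × 1.496×10^8 = 2.63296×10^8 km; r₂ = 9.29 × 1.496×10^8 = 1.389784×10^9 km.
Transfer-ellipse semi-major axis a_t = (r₁ + r₂)/2 = (2.63296×10^8 + 1.389784×10^9)/2 = 8.2654×10^8 km.
The apoapsis of the transfer ellipse is at r = 1.389784×10^9 km.
From the vis-viva equation, v = √[μ(2/r − 1/a_t)] = 5.524 km/s.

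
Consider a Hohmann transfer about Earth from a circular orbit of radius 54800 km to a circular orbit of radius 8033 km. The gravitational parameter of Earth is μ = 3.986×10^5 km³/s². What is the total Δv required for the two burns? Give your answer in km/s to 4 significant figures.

Δv = 3.592 km/s

Semi-major axis of the transfer orbit: a_t = (54800 + 8033)/2 = 31416.5 km.
Circular speed at r₁: v₁ = √(μ/r₁) = √(3.986×10^5/54800) = 2.697 km/s.
Transfer-orbit speed at r₁ (v² = μ(2/r − 1/a)): v_a = √[μ(2/r₁ − 1/a_t)] = 1.364 km/s.
First burn Δv₁ = |v_a − v₁| = 1.333 km/s.
Circular speed at r₂: v₂ = √(μ/r₂) = 7.044 km/s.
Transfer-orbit speed at r₂: v_p = √[μ(2/r₂ − 1/a_t)] = 9.303 km/s.
Second burn Δv₂ = |v₂ − v_p| = 2.259 km/s.
Δv = Δv₁ + Δv₂ = 1.333 + 2.259 = 3.592 km/s.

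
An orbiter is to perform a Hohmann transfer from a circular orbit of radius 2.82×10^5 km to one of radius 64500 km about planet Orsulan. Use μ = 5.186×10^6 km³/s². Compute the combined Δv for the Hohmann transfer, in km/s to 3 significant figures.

Transfer-ellipse semi-major axis a_t = (r₁ + r₂)/2 = (2.820×10^5 + 64500)/2 = 1.7325×10^5 km.
At r₁ the circular-orbit speed is v₁ = √(μ/r₁) = 4.2884 km/s.
On the transfer ellipse at r₁, vis-viva equation gives v_a = √[μ(2/r₁ − 1/a_t)] = 2.6166 km/s.
First burn Δv₁ = |v_a − v₁| = 1.672 km/s.
At r₂, v₂ = √(μ/r₂) = 8.967 km/s.
Transfer-orbit speed at r₂: v_p = √[μ(2/r₂ − 1/a_t)] = 11.44 km/s.
Second burn Δv₂ = |v₂ − v_p| = 2.473 km/s.
Total Δv = Δv₁ + Δv₂ = 4.145 km/s.

Δv = 4.14 km/s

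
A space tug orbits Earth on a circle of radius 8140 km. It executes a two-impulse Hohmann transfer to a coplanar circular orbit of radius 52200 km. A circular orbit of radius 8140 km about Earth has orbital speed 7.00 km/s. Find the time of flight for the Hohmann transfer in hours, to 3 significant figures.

From the circular-orbit relation v² = μ/r at r = 8140 km: μ = v²r = (7.00)² × 8140 = 3.98860×10^5 km³/s².
Transfer-ellipse semi-major axis a_t = (r₁ + r₂)/2 = (8140 + 52200)/2 = 30170 km.
By Kepler's third law the transfer-orbit period is T = 2π√(a_t³/μ), so t = T/2 = 26070 s.
Converting: 26070 s ÷ 3600 s/hour = 7.24 hours.

t = 7.24 hours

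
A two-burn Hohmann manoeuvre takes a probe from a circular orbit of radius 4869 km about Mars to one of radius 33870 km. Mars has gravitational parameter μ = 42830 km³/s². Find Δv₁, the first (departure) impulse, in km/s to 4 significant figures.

Δv₁ = 0.9561 km/s

Transfer-ellipse semi-major axis a_t = (r₁ + r₂)/2 = (4869 + 33870)/2 = 19369.5 km.
Circular speed at r = 4869 km: v_c = √(μ/r) = 2.9659 km/s.
Transfer-orbit speed at the same r (vis-viva, a = a_t): v_t = √[μ(2/r − 1/a_t)] = 3.9220 km/s.
Δv₁ = |v_t − v_c| = |3.9220 − 2.9659| = 0.9561 km/s.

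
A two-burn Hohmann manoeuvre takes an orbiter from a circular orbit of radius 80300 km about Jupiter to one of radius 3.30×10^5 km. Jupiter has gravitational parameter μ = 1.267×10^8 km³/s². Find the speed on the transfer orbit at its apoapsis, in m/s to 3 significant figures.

Semi-major axis of the transfer orbit: a_t = (80300 + 3.300×10^5)/2 = 2.0515×10^5 km.
At apoapsis, r = 3.300×10^5 km.
Applying v² = μ(2/r − 1/a_t): v = 12.26 km/s.

v = 12300 m/s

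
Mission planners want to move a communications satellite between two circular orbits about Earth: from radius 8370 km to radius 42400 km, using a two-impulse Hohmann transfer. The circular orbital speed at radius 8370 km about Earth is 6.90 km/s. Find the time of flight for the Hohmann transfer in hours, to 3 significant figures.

t = 5.59 hours

From the circular-orbit relation v² = μ/r at r = 8370 km: μ = v²r = (6.90)² × 8370 = 3.98496×10^5 km³/s².
Transfer-ellipse semi-major axis a_t = (r₁ + r₂)/2 = (8370 + 42400)/2 = 25385 km.
Transfer time t = π√(a_t³/μ) = π√((25385)³ / 3.98496×10^5) = 20130 s.
Converting: 20130 s ÷ 3600 s/hour = 5.59 hours.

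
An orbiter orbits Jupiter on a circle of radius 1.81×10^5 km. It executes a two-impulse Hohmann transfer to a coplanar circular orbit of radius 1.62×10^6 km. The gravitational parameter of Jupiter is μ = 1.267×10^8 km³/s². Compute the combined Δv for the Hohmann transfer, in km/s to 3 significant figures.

Δv = 13.9 km/s

Transfer-ellipse semi-major axis a_t = (r₁ + r₂)/2 = (1.810×10^5 + 1.620×10^6)/2 = 9.005×10^5 km.
At r₁ the circular-orbit speed is v₁ = √(μ/r₁) = 26.458 km/s.
On the transfer ellipse at r₁, v² = μ(2/r − 1/a) gives v_p = √[μ(2/r₁ − 1/a_t)] = 35.487 km/s.
First burn Δv₁ = |v_p − v₁| = 9.029 km/s.
Circular speed at r₂: v₂ = √(μ/r₂) = 8.844 km/s.
Transfer-orbit speed at r₂: v_a = √[μ(2/r₂ − 1/a_t)] = 3.965 km/s.
Second burn Δv₂ = |v₂ − v_a| = 4.879 km/s.
Δv = Δv₁ + Δv₂ = 9.029 + 4.879 = 13.91 km/s.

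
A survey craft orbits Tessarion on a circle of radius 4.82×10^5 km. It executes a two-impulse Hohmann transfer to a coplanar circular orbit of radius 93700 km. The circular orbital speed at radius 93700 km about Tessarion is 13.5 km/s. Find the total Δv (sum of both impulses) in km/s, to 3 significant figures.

From the circular-orbit relation v² = μ/r at r = 93700 km: μ = v²r = (13.5)² × 93700 = 1.70768×10^7 km³/s².
The Hohmann ellipse has a_t = (r₁ + r₂)/2 = 2.8785×10^5 km.
Circular speed at r₁: v₁ = √(μ/r₁) = √(1.70768×10^7/4.820×10^5) = 5.952 km/s.
Transfer-orbit speed at r₁ (vis-viva): v_a = √[μ(2/r₁ − 1/a_t)] = 3.396 km/s.
First burn Δv₁ = |v_a − v₁| = 2.556 km/s.
At r₂, v₂ = √(μ/r₂) = 13.500 km/s.
Transfer-orbit speed at r₂: v_p = √[μ(2/r₂ − 1/a_t)] = 17.469 km/s.
Second burn Δv₂ = |v₂ − v_p| = 3.969 km/s.
Total Δv = Δv₁ + Δv₂ = 6.525 km/s.

Δv = 6.53 km/s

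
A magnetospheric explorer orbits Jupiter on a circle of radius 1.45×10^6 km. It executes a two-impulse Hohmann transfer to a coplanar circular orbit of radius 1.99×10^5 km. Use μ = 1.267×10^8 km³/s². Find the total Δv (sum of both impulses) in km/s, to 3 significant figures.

Δv = 13.0 km/s

Transfer-ellipse semi-major axis a_t = (r₁ + r₂)/2 = (1.450×10^6 + 1.990×10^5)/2 = 8.245×10^5 km.
Circular speed at r₁: v₁ = √(μ/r₁) = √(1.267×10^8/1.450×10^6) = 9.3477 km/s.
Transfer-orbit speed at r₁ (vis-viva equation): v_a = √[μ(2/r₁ − 1/a_t)] = 4.5924 km/s.
First burn Δv₁ = |v_a − v₁| = 4.755 km/s.
Circular speed at r₂: v₂ = √(μ/r₂) = 25.233 km/s.
Transfer-orbit speed at r₂: v_p = √[μ(2/r₂ − 1/a_t)] = 33.462 km/s.
Second burn Δv₂ = |v₂ − v_p| = 8.229 km/s.
Δv = Δv₁ + Δv₂ = 4.755 + 8.229 = 12.98 km/s.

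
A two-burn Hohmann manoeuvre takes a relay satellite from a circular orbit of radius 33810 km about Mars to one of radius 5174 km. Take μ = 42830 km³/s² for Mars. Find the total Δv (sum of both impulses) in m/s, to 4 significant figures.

Δv = 1458 m/s

Transfer-ellipse semi-major axis a_t = (r₁ + r₂)/2 = (33810 + 5174)/2 = 19492 km.
Circular speed at r₁: v₁ = √(μ/r₁) = √(42830/33810) = 1.1255 km/s.
Transfer-orbit speed at r₁ (vis-viva equation): v_a = √[μ(2/r₁ − 1/a_t)] = 0.57988 km/s.
First burn Δv₁ = |v_a − v₁| = 0.5456 km/s.
Circular speed at r₂: v₂ = √(μ/r₂) = 2.87714 km/s.
Transfer-orbit speed at r₂: v_p = √[μ(2/r₂ − 1/a_t)] = 3.78927 km/s.
Second burn Δv₂ = |v₂ − v_p| = 0.9121 km/s.
Δv = Δv₁ + Δv₂ = 0.5456 + 0.9121 = 1.458 km/s.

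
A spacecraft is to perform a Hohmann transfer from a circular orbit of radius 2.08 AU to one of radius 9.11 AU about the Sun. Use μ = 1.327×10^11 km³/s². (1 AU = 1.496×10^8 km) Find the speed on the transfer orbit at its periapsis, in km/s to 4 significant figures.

v = 26.35 km/s

In km: r₁ = 2.08 × 1.496×10^8 = 3.11168×10^8 km; r₂ = 9.11 × 1.496×10^8 = 1.362856×10^9 km.
The Hohmann ellipse has a_t = (r₁ + r₂)/2 = 8.37012×10^8 km.
At periapsis, r = 3.11168×10^8 km.
Applying v² = μ(2/r − 1/a_t): v = 26.35 km/s.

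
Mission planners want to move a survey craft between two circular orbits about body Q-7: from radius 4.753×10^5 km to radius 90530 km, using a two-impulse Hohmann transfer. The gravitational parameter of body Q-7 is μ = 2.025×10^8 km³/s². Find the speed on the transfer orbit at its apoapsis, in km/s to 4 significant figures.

Semi-major axis of the transfer orbit: a_t = (4.753×10^5 + 90530)/2 = 2.82915×10^5 km.
The apoapsis of the transfer ellipse is at r = 4.753×10^5 km.
From the vis-viva equation, v = √[μ(2/r − 1/a_t)] = 11.68 km/s.

v = 11.68 km/s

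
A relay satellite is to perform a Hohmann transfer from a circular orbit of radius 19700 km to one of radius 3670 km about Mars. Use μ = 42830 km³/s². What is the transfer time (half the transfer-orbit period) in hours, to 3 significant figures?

t = 5.33 hours

Transfer-ellipse semi-major axis a_t = (r₁ + r₂)/2 = (19700 + 3670)/2 = 11685 km.
Transfer time t = π√(a_t³/μ) = π√((11685)³ / 42830) = 19174 s.
Converting: 19174 s ÷ 3600 s/hour = 5.33 hours.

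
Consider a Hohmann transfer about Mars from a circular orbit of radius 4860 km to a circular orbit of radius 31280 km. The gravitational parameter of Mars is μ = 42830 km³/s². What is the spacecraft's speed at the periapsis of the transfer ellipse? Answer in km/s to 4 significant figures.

v = 3.906 km/s

The Hohmann ellipse has a_t = (r₁ + r₂)/2 = 18070 km.
The periapsis of the transfer ellipse is at r = 4860 km.
Vis-viva: v = √[μ(2/r − 1/a_t)] = √[42830 × (2/4860 − 1/18070)] = 3.906 km/s.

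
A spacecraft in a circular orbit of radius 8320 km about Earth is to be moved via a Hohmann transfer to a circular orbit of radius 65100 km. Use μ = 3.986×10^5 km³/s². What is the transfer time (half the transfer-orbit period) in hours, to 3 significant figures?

The Hohmann ellipse has a_t = (r₁ + r₂)/2 = 36710 km.
Half the transfer-orbit period gives t = π√(a_t³/μ) = 35000 s.
Converting: 35000 s ÷ 3600 s/hour = 9.72 hours.

t = 9.72 hours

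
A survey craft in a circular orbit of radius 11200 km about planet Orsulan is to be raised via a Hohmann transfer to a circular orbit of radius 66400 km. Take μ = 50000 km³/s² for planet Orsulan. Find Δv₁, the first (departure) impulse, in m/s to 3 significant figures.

The Hohmann ellipse has a_t = (r₁ + r₂)/2 = 38800 km.
Circular speed at r = 11200 km: v_c = √(μ/r) = 2.112886 km/s.
Vis-viva on the transfer ellipse at r = 11200 km gives v_t = √[μ(2/r − 1/a_t)] = 2.764039 km/s.
Δv₁ = |v_t − v_c| = |2.764039 − 2.112886| = 0.6512 km/s.

Δv₁ = 651 m/s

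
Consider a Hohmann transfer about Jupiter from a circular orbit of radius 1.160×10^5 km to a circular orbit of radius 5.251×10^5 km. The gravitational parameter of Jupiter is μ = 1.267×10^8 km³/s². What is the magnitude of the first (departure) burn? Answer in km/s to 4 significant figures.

The Hohmann ellipse has a_t = (r₁ + r₂)/2 = 3.2055×10^5 km.
Circular speed at r = 1.160×10^5 km: v_c = √(μ/r) = 33.05 km/s.
Vis-viva on the transfer ellipse at r = 1.160×10^5 km gives v_t = √[μ(2/r − 1/a_t)] = 42.30 km/s.
Δv₁ = |v_t − v_c| = |42.30 − 33.05| = 9.250 km/s.

Δv₁ = 9.250 km/s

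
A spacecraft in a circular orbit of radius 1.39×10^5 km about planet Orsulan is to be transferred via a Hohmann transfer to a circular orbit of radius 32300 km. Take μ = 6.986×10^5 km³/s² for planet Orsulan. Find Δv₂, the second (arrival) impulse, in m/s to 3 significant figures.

Δv₂ = 1270 m/s

Semi-major axis of the transfer orbit: a_t = (1.390×10^5 + 32300)/2 = 85650 km.
Circular speed at r = 32300 km: v_c = √(μ/r) = 4.651 km/s.
Transfer-orbit speed at the same r (vis-viva, a = a_t): v_t = √[μ(2/r − 1/a_t)] = 5.925 km/s.
Δv₂ = |v_t − v_c| = |5.925 − 4.651| = 1.274 km/s.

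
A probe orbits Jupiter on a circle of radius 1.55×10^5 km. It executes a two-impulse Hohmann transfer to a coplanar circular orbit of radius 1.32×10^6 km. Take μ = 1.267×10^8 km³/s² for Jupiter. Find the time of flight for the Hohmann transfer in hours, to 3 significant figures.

t = 49.1 hours

The Hohmann ellipse has a_t = (r₁ + r₂)/2 = 7.375×10^5 km.
Transfer time t = π√(a_t³/μ) = π√((7.375×10^5)³ / 1.267×10^8) = 1.768×10^5 s.
Converting: 1.768×10^5 s ÷ 3600 s/hour = 49.1 hours.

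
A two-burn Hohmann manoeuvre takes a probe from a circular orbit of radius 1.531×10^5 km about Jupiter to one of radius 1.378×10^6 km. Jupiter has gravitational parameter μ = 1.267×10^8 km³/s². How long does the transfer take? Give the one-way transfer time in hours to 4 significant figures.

t = 51.93 hours

Semi-major axis of the transfer orbit: a_t = (1.531×10^5 + 1.378×10^6)/2 = 7.6555×10^5 km.
Transfer time t = π√(a_t³/μ) = π√((7.6555×10^5)³ / 1.267×10^8) = 1.8695×10^5 s.
Converting: 1.8695×10^5 s ÷ 3600 s/hour = 51.93 hours.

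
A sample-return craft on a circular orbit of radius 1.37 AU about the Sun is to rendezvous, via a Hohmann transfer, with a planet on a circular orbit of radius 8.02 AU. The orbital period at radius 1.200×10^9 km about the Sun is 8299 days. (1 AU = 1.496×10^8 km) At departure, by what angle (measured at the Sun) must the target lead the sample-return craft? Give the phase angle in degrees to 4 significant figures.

φ = 99.38°

From Kepler's third law T² = 4π²r³/μ at r = 1.200×10^9 km, T = 8299 days = 8299 × 86400 s = 7.170336×10^8 s: μ = 4π²r³/T² = 1.32686×10^11 km³/s².
In km: r₁ = 1.37 × 1.496×10^8 = 2.04952×10^8 km; r₂ = 8.02 × 1.496×10^8 = 1.199792×10^9 km.
Transfer-ellipse semi-major axis a_t = (r₁ + r₂)/2 = (2.04952×10^8 + 1.199792×10^9)/2 = 7.02372×10^8 km.
Transfer time t = π√(a_t³/μ) = 1.605×10^8 s.
Target angular speed ω₂ = √(μ/r₂³) = 8.765×10^-9 rad/s.
Angle swept by the target during transfer: ω₂·t = 1.407 rad = 80.62°.
The sample-return craft traverses 180° on the transfer ellipse, so the target must lead by 180° − 80.62° = 99.38°.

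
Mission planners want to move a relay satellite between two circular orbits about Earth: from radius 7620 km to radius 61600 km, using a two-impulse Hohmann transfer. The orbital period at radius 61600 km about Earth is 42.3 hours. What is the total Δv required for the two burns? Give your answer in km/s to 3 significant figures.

Δv = 3.76 km/s

From Kepler's third law T² = 4π²r³/μ at r = 61600 km, T = 42.3 hours = 42.3 × 3600 s = 1.5228×10^5 s: μ = 4π²r³/T² = 3.97939×10^5 km³/s².
Transfer-ellipse semi-major axis a_t = (r₁ + r₂)/2 = (7620 + 61600)/2 = 34610 km.
At r₁ the circular-orbit speed is v₁ = √(μ/r₁) = 7.227 km/s.
Transfer-orbit speed at r₁ (vis-viva equation): v_p = √[μ(2/r₁ − 1/a_t)] = 9.641 km/s.
First burn Δv₁ = |v_p − v₁| = 2.414 km/s.
Circular speed at r₂: v₂ = √(μ/r₂) = 2.542 km/s.
Transfer-orbit speed at r₂: v_a = √[μ(2/r₂ − 1/a_t)] = 1.193 km/s.
Second burn Δv₂ = |v₂ − v_a| = 1.349 km/s.
Δv = Δv₁ + Δv₂ = 2.414 + 1.349 = 3.763 km/s.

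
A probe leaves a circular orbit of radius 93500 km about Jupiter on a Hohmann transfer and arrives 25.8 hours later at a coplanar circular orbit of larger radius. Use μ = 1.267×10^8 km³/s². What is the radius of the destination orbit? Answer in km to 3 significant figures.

Transfer time t = 25.8 hours = 92880 s, and t = π√(a_t³/μ).
So a_t = (μ t²/π²)^(1/3) = (1.267×10^8 × (92880)² / π²)^(1/3) = 4.8022×10^5 km.
Since a_t = (r₁ + r₂)/2, r₂ = 2a_t − r₁ = 2×4.8022×10^5 − 93500 = 8.6694×10^5 km.

r₂ = 8.67×10^5 km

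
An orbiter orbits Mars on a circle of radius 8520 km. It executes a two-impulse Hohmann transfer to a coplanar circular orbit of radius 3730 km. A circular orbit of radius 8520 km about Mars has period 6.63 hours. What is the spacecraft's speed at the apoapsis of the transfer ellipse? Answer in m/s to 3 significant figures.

v = 1750 m/s

From Kepler's third law T² = 4π²r³/μ at r = 8520 km, T = 6.63 hours = 6.63 × 3600 s = 23868 s: μ = 4π²r³/T² = 42859.4 km³/s².
Semi-major axis of the transfer orbit: a_t = (8520 + 3730)/2 = 6125 km.
At apoapsis, r = 8520 km.
Applying v² = μ(2/r − 1/a_t): v = 1.750 km/s.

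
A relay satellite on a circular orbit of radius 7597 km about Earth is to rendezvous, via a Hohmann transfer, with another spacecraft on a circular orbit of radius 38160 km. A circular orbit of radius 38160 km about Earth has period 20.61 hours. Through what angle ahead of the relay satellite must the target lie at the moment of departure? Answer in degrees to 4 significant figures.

φ = 96.44°

From Kepler's third law T² = 4π²r³/μ at r = 38160 km, T = 20.61 hours = 20.61 × 3600 s = 74196 s: μ = 4π²r³/T² = 3.98496×10^5 km³/s².
Transfer-ellipse semi-major axis a_t = (r₁ + r₂)/2 = (7597 + 38160)/2 = 22878.5 km.
The half-period of the transfer ellipse is t = π√(a_t³/μ) = 17222 s.
Target angular speed ω₂ = √(μ/r₂³) = 8.4684×10^-5 rad/s.
Angle swept by the target during transfer: ω₂·t = 1.4584 rad = 83.56°.
Arrival is 180° from departure on the ellipse, so φ = 180° − 83.56° = 96.44°.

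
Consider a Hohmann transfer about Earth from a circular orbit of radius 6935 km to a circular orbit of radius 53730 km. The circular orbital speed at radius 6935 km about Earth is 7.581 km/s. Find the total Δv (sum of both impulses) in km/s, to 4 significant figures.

From the circular-orbit relation v² = μ/r at r = 6935 km: μ = v²r = (7.581)² × 6935 = 3.98565×10^5 km³/s².
Transfer-ellipse semi-major axis a_t = (r₁ + r₂)/2 = (6935 + 53730)/2 = 30332.5 km.
Circular speed at r₁: v₁ = √(μ/r₁) = √(3.98565×10^5/6935) = 7.581 km/s.
Transfer-orbit speed at r₁ (vis-viva): v_p = √[μ(2/r₁ − 1/a_t)] = 10.09 km/s.
First burn Δv₁ = |v_p − v₁| = 2.509 km/s.
Circular speed at r₂: v₂ = √(μ/r₂) = 2.7236 km/s.
Transfer-orbit speed at r₂: v_a = √[μ(2/r₂ − 1/a_t)] = 1.3023 km/s.
Second burn Δv₂ = |v₂ − v_a| = 1.421 km/s.
Δv = Δv₁ + Δv₂ = 2.509 + 1.421 = 3.930 km/s.

Δv = 3.930 km/s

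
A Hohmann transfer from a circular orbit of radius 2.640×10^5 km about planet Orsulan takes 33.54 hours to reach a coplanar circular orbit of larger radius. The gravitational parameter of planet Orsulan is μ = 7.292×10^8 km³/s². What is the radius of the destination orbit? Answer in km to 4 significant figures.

r₂ = 1.786×10^6 km

Transfer time t = 33.54 hours = 1.20744×10^5 s, and t = π√(a_t³/μ).
So a_t = (μ t²/π²)^(1/3) = (7.292×10^8 × (1.20744×10^5)² / π²)^(1/3) = 1.0251×10^6 km.
Since a_t = (r₁ + r₂)/2, r₂ = 2a_t − r₁ = 2×1.0251×10^6 − 2.640×10^5 = 1.7862×10^6 km.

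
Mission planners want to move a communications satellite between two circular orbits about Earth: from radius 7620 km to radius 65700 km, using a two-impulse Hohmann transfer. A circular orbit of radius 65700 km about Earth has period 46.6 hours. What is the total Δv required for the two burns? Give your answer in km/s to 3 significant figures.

Δv = 3.79 km/s

From Kepler's third law T² = 4π²r³/μ at r = 65700 km, T = 46.6 hours = 46.6 × 3600 s = 1.6776×10^5 s: μ = 4π²r³/T² = 3.97813×10^5 km³/s².
The Hohmann ellipse has a_t = (r₁ + r₂)/2 = 36660 km.
At r₁ the circular-orbit speed is v₁ = √(μ/r₁) = 7.2254 km/s.
On the transfer ellipse at r₁, v² = μ(2/r − 1/a) gives v_p = √[μ(2/r₁ − 1/a_t)] = 9.6727 km/s.
First burn Δv₁ = |v_p − v₁| = 2.447 km/s.
Circular speed at r₂: v₂ = √(μ/r₂) = 2.461 km/s.
Transfer-orbit speed at r₂: v_a = √[μ(2/r₂ − 1/a_t)] = 1.122 km/s.
Second burn Δv₂ = |v₂ − v_a| = 1.339 km/s.
Total Δv = Δv₁ + Δv₂ = 3.786 km/s.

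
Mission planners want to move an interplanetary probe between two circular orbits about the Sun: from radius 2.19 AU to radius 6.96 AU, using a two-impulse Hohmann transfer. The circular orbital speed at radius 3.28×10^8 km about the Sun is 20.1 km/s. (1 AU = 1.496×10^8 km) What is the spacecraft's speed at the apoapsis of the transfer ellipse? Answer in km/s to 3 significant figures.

From the circular-orbit relation v² = μ/r at r = 3.28×10^8 km: μ = v²r = (20.1)² × 3.28×10^8 = 1.32515×10^11 km³/s².
In km: r₁ = 2.19 × 1.496×10^8 = 3.27624×10^8 km; r₂ = 6.96 × 1.496×10^8 = 1.041216×10^9 km.
Semi-major axis of the transfer orbit: a_t = (3.27624×10^8 + 1.041216×10^9)/2 = 6.8442×10^8 km.
The apoapsis of the transfer ellipse is at r = 1.041216×10^9 km.
From the vis-viva equation, v = √[μ(2/r − 1/a_t)] = 7.805 km/s.

v = 7.81 km/s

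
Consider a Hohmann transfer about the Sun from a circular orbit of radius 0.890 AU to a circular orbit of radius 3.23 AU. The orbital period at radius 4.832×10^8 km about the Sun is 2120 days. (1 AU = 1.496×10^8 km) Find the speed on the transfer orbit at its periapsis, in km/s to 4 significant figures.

From Kepler's third law T² = 4π²r³/μ at r = 4.832×10^8 km, T = 2120 days = 2120 × 86400 s = 1.83168×10^8 s: μ = 4π²r³/T² = 1.32752×10^11 km³/s².
In km: r₁ = 0.890 × 1.496×10^8 = 1.33144×10^8 km; r₂ = 3.23 × 1.496×10^8 = 4.83208×10^8 km.
Semi-major axis of the transfer orbit: a_t = (1.33144×10^8 + 4.83208×10^8)/2 = 3.08176×10^8 km.
The periapsis of the transfer ellipse is at r = 1.33144×10^8 km.
Applying v² = μ(2/r − 1/a_t): v = 39.54 km/s.

v = 39.54 km/s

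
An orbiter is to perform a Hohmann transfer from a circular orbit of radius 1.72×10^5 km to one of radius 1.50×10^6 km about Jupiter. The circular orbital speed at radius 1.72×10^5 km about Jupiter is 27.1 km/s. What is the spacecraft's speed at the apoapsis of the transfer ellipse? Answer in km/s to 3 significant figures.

From the circular-orbit relation v² = μ/r at r = 1.72×10^5 km: μ = v²r = (27.1)² × 1.72×10^5 = 1.26319×10^8 km³/s².
The Hohmann ellipse has a_t = (r₁ + r₂)/2 = 8.360×10^5 km.
The apoapsis of the transfer ellipse is at r = 1.500×10^6 km.
Vis-viva: v = √[μ(2/r − 1/a_t)] = √[1.26319×10^8 × (2/1.500×10^6 − 1/8.360×10^5)] = 4.162 km/s.

v = 4.16 km/s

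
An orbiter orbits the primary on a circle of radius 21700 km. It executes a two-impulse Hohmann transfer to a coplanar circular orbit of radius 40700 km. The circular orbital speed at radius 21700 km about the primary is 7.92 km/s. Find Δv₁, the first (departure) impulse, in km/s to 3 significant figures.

From the circular-orbit relation v² = μ/r at r = 21700 km: μ = v²r = (7.92)² × 21700 = 1.36116×10^6 km³/s².
Semi-major axis of the transfer orbit: a_t = (21700 + 40700)/2 = 31200 km.
On the circular orbit at r = 21700 km, v_c = √(μ/r) = 7.920 km/s.
Vis-viva on the transfer ellipse at r = 21700 km gives v_t = √[μ(2/r − 1/a_t)] = 9.046 km/s.
Δv₁ = |v_t − v_c| = |9.046 − 7.920| = 1.126 km/s.

Δv₁ = 1.13 km/s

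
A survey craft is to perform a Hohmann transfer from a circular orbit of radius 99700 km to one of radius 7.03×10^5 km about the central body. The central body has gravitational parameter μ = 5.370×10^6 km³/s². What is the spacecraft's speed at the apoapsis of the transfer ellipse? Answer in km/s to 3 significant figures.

Semi-major axis of the transfer orbit: a_t = (99700 + 7.030×10^5)/2 = 4.0135×10^5 km.
The apoapsis of the transfer ellipse is at r = 7.030×10^5 km.
From the vis-viva equation, v = √[μ(2/r − 1/a_t)] = 1.378 km/s.

v = 1.38 km/s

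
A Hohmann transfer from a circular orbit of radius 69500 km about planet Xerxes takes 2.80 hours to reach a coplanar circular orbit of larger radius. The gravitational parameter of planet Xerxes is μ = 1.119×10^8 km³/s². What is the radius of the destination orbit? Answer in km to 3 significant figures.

Transfer time t = 2.80 hours = 10080 s, and t = π√(a_t³/μ).
So a_t = (μ t²/π²)^(1/3) = (1.119×10^8 × (10080)² / π²)^(1/3) = 1.0483×10^5 km.
Since a_t = (r₁ + r₂)/2, r₂ = 2a_t − r₁ = 2×1.0483×10^5 − 69500 = 1.4016×10^5 km.

r₂ = 1.40×10^5 km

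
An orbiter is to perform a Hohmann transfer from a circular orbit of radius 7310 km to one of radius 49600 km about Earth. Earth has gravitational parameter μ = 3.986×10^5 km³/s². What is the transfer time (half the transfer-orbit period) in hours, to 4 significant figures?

Semi-major axis of the transfer orbit: a_t = (7310 + 49600)/2 = 28455 km.
Transfer time t = π√(a_t³/μ) = π√((28455)³ / 3.986×10^5) = 23885 s.
Converting: 23885 s ÷ 3600 s/hour = 6.635 hours.

t = 6.635 hours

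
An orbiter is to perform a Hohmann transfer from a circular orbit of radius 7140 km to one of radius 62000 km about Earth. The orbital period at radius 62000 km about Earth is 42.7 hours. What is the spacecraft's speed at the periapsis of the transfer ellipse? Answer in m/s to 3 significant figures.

v = 10000 m/s

From Kepler's third law T² = 4π²r³/μ at r = 62000 km, T = 42.7 hours = 42.7 × 3600 s = 1.5372×10^5 s: μ = 4π²r³/T² = 3.98175×10^5 km³/s².
The Hohmann ellipse has a_t = (r₁ + r₂)/2 = 34570 km.
The periapsis of the transfer ellipse is at r = 7140 km.
Vis-viva: v = √[μ(2/r − 1/a_t)] = √[3.98175×10^5 × (2/7140 − 1/34570)] = 10.00 km/s.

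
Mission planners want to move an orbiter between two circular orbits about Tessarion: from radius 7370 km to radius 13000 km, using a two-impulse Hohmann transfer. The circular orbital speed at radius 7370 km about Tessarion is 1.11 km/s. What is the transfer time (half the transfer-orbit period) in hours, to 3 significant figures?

From the circular-orbit relation v² = μ/r at r = 7370 km: μ = v²r = (1.11)² × 7370 = 9080.58 km³/s².
Transfer-ellipse semi-major axis a_t = (r₁ + r₂)/2 = (7370 + 13000)/2 = 10185 km.
Transfer time t = π√(a_t³/μ) = π√((10185)³ / 9080.58) = 33890 s.
Converting: 33890 s ÷ 3600 s/hour = 9.41 hours.

t = 9.41 hours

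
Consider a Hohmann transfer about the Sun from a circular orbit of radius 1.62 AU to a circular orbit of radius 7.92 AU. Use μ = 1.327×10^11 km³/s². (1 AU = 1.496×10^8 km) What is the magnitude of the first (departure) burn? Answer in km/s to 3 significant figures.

In km: r₁ = 1.62 × 1.496×10^8 = 2.42352×10^8 km; r₂ = 7.92 × 1.496×10^8 = 1.184832×10^9 km.
Semi-major axis of the transfer orbit: a_t = (2.42352×10^8 + 1.184832×10^9)/2 = 7.13592×10^8 km.
Circular speed at r = 2.42352×10^8 km: v_c = √(μ/r) = 23.400 km/s.
Transfer-orbit speed at the same r (vis-viva, a = a_t): v_t = √[μ(2/r − 1/a_t)] = 30.152 km/s.
Δv₁ = |v_t − v_c| = |30.152 − 23.400| = 6.752 km/s.

Δv₁ = 6.75 km/s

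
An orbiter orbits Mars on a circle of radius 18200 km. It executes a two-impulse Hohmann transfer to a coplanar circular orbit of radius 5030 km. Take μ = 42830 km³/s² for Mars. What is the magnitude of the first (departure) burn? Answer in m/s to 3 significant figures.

Δv₁ = 525 m/s

Transfer-ellipse semi-major axis a_t = (r₁ + r₂)/2 = (18200 + 5030)/2 = 11615 km.
Circular speed at r = 18200 km: v_c = √(μ/r) = 1.5340 km/s.
Vis-viva on the transfer ellipse at r = 18200 km gives v_t = √[μ(2/r − 1/a_t)] = 1.0095 km/s.
Δv₁ = |v_t − v_c| = |1.0095 − 1.5340| = 0.5245 km/s.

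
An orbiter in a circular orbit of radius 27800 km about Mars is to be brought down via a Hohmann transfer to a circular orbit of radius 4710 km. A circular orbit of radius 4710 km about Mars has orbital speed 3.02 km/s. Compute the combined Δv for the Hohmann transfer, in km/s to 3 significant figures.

Δv = 1.50 km/s

From the circular-orbit relation v² = μ/r at r = 4710 km: μ = v²r = (3.02)² × 4710 = 42957.1 km³/s².
Transfer-ellipse semi-major axis a_t = (r₁ + r₂)/2 = (27800 + 4710)/2 = 16255 km.
At r₁ the circular-orbit speed is v₁ = √(μ/r₁) = 1.243 km/s.
On the transfer ellipse at r₁, vis-viva equation gives v_a = √[μ(2/r₁ − 1/a_t)] = 0.6691 km/s.
First burn Δv₁ = |v_a − v₁| = 0.5739 km/s.
At r₂, v₂ = √(μ/r₂) = 3.0200 km/s.
Transfer-orbit speed at r₂: v_p = √[μ(2/r₂ − 1/a_t)] = 3.9494 km/s.
Second burn Δv₂ = |v₂ − v_p| = 0.9294 km/s.
Total Δv = Δv₁ + Δv₂ = 1.503 km/s.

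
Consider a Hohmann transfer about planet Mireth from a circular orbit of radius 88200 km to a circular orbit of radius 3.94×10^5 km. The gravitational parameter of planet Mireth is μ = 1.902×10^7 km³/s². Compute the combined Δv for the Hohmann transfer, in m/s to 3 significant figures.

The Hohmann ellipse has a_t = (r₁ + r₂)/2 = 2.411×10^5 km.
Circular speed at r₁: v₁ = √(μ/r₁) = √(1.902×10^7/88200) = 14.6849 km/s.
Transfer-orbit speed at r₁ (v² = μ(2/r − 1/a)): v_p = √[μ(2/r₁ − 1/a_t)] = 18.7724 km/s.
First burn Δv₁ = |v_p − v₁| = 4.0875 km/s.
Circular speed at r₂: v₂ = √(μ/r₂) = 6.9480 km/s.
Transfer-orbit speed at r₂: v_a = √[μ(2/r₂ − 1/a_t)] = 4.2024 km/s.
Second burn Δv₂ = |v₂ − v_a| = 2.7456 km/s.
Δv = Δv₁ + Δv₂ = 4.0875 + 2.7456 = 6.833 km/s.

Δv = 6830 m/s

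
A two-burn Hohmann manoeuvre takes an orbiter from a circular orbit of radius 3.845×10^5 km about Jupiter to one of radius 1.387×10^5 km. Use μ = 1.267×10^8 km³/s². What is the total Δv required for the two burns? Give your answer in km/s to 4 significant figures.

Δv = 11.35 km/s

Transfer-ellipse semi-major axis a_t = (r₁ + r₂)/2 = (3.845×10^5 + 1.387×10^5)/2 = 2.616×10^5 km.
At r₁ the circular-orbit speed is v₁ = √(μ/r₁) = 18.153 km/s.
On the transfer ellipse at r₁, vis-viva gives v_a = √[μ(2/r₁ − 1/a_t)] = 13.218 km/s.
First burn Δv₁ = |v_a − v₁| = 4.935 km/s.
At r₂, v₂ = √(μ/r₂) = 30.224 km/s.
Transfer-orbit speed at r₂: v_p = √[μ(2/r₂ − 1/a_t)] = 36.642 km/s.
Second burn Δv₂ = |v₂ − v_p| = 6.418 km/s.
Total Δv = Δv₁ + Δv₂ = 11.35 km/s.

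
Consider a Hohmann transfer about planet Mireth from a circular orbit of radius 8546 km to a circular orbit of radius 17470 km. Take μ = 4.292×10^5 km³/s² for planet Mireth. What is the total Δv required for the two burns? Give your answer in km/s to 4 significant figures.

Transfer-ellipse semi-major axis a_t = (r₁ + r₂)/2 = (8546 + 17470)/2 = 13008 km.
Circular speed at r₁: v₁ = √(μ/r₁) = √(4.292×10^5/8546) = 7.087 km/s.
Transfer-orbit speed at r₁ (vis-viva equation): v_p = √[μ(2/r₁ − 1/a_t)] = 8.213 km/s.
First burn Δv₁ = |v_p − v₁| = 1.126 km/s.
At r₂, v₂ = √(μ/r₂) = 4.9566 km/s.
Transfer-orbit speed at r₂: v_a = √[μ(2/r₂ − 1/a_t)] = 4.0175 km/s.
Second burn Δv₂ = |v₂ − v_a| = 0.9391 km/s.
Total Δv = Δv₁ + Δv₂ = 2.065 km/s.

Δv = 2.065 km/s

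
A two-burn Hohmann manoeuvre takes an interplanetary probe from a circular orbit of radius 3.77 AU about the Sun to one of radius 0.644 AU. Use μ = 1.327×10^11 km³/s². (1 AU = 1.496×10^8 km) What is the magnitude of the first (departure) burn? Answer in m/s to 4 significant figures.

In km: r₁ = 3.77 × 1.496×10^8 = 5.63992×10^8 km; r₂ = 0.644 × 1.496×10^8 = 9.63424×10^7 km.
Transfer-ellipse semi-major axis a_t = (r₁ + r₂)/2 = (5.63992×10^8 + 9.63424×10^7)/2 = 3.301672×10^8 km.
On the circular orbit at r = 5.63992×10^8 km, v_c = √(μ/r) = 15.339 km/s.
Transfer-orbit speed at the same r (vis-viva, a = a_t): v_t = √[μ(2/r − 1/a_t)] = 8.2859 km/s.
Δv₁ = |v_t − v_c| = |8.2859 − 15.339| = 7.053 km/s.

Δv₁ = 7053 m/s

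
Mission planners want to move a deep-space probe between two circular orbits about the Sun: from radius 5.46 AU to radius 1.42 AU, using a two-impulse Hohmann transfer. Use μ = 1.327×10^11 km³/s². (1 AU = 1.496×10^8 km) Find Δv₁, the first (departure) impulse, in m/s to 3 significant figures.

Δv₁ = 4560 m/s

In km: r₁ = 5.46 × 1.496×10^8 = 8.16816×10^8 km; r₂ = 1.42 × 1.496×10^8 = 2.12432×10^8 km.
Transfer-ellipse semi-major axis a_t = (r₁ + r₂)/2 = (8.16816×10^8 + 2.12432×10^8)/2 = 5.14624×10^8 km.
On the circular orbit at r = 8.16816×10^8 km, v_c = √(μ/r) = 12.746 km/s.
Vis-viva on the transfer ellipse at r = 8.16816×10^8 km gives v_t = √[μ(2/r − 1/a_t)] = 8.1891 km/s.
Δv₁ = |v_t − v_c| = |8.1891 − 12.746| = 4.557 km/s.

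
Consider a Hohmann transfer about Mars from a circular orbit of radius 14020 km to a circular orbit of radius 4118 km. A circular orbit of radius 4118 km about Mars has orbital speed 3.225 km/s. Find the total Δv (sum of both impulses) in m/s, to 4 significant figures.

Δv = 1355 m/s

From the circular-orbit relation v² = μ/r at r = 4118 km: μ = v²r = (3.225)² × 4118 = 42829.8 km³/s².
Transfer-ellipse semi-major axis a_t = (r₁ + r₂)/2 = (14020 + 4118)/2 = 9069 km.
At r₁ the circular-orbit speed is v₁ = √(μ/r₁) = 1.747829 km/s.
On the transfer ellipse at r₁, vis-viva gives v_a = √[μ(2/r₁ − 1/a_t)] = 1.177775 km/s.
First burn Δv₁ = |v_a − v₁| = 0.5701 km/s.
At r₂, v₂ = √(μ/r₂) = 3.2250 km/s.
Transfer-orbit speed at r₂: v_p = √[μ(2/r₂ − 1/a_t)] = 4.0098 km/s.
Second burn Δv₂ = |v₂ − v_p| = 0.7848 km/s.
Δv = Δv₁ + Δv₂ = 0.5701 + 0.7848 = 1.355 km/s.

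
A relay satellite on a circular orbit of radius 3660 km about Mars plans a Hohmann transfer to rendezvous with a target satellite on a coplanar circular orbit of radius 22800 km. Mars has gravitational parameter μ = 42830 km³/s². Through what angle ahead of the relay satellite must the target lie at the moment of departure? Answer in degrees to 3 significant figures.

φ = 100°

The Hohmann ellipse has a_t = (r₁ + r₂)/2 = 13230 km.
The half-period of the transfer ellipse is t = π√(a_t³/μ) = 23100 s.
The target's mean motion on its circular orbit is ω₂ = √(μ/r₂³) = 6.0113×10^-5 rad/s.
Angle swept by the target during transfer: ω₂·t = 1.3886 rad = 79.56°.
The relay satellite traverses 180° on the transfer ellipse, so the target must lead by 180° − 79.56° = 100°.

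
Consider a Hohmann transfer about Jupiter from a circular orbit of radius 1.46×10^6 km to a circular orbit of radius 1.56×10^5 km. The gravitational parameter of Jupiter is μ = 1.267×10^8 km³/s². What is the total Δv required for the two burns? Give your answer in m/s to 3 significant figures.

Δv = 15000 m/s

Transfer-ellipse semi-major axis a_t = (r₁ + r₂)/2 = (1.460×10^6 + 1.560×10^5)/2 = 8.080×10^5 km.
Circular speed at r₁: v₁ = √(μ/r₁) = √(1.267×10^8/1.460×10^6) = 9.3156 km/s.
Transfer-orbit speed at r₁ (vis-viva): v_a = √[μ(2/r₁ − 1/a_t)] = 4.0933 km/s.
First burn Δv₁ = |v_a − v₁| = 5.222 km/s.
Circular speed at r₂: v₂ = √(μ/r₂) = 28.50 km/s.
Transfer-orbit speed at r₂: v_p = √[μ(2/r₂ − 1/a_t)] = 38.31 km/s.
Second burn Δv₂ = |v₂ − v_p| = 9.810 km/s.
Δv = Δv₁ + Δv₂ = 5.222 + 9.810 = 15.03 km/s.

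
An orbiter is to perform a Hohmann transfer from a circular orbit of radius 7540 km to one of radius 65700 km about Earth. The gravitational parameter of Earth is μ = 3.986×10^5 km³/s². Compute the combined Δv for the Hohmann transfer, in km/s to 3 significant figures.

Δv = 3.81 km/s

The Hohmann ellipse has a_t = (r₁ + r₂)/2 = 36620 km.
Circular speed at r₁: v₁ = √(μ/r₁) = √(3.986×10^5/7540) = 7.271 km/s.
Transfer-orbit speed at r₁ (v² = μ(2/r − 1/a)): v_p = √[μ(2/r₁ − 1/a_t)] = 9.739 km/s.
First burn Δv₁ = |v_p − v₁| = 2.468 km/s.
At r₂, v₂ = √(μ/r₂) = 2.463 km/s.
Transfer-orbit speed at r₂: v_a = √[μ(2/r₂ − 1/a_t)] = 1.118 km/s.
Second burn Δv₂ = |v₂ − v_a| = 1.345 km/s.
Δv = Δv₁ + Δv₂ = 2.468 + 1.345 = 3.813 km/s.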